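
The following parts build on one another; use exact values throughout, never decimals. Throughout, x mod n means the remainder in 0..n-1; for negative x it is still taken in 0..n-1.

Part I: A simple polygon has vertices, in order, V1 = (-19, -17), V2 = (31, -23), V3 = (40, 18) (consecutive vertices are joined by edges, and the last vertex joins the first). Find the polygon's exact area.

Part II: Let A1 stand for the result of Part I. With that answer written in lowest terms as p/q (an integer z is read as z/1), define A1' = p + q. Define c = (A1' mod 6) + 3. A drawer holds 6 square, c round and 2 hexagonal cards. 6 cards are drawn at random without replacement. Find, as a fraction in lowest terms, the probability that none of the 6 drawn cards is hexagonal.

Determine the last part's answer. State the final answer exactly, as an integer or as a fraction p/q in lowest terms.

4/13

Part I: cross terms: (-19*-23 - 31*-17)=964, (31*18 - 40*-23)=1478, (40*-17 - -19*18)=-338; twice the area = |2104| = 2104; area = 1052; answer 1052
Part II: A1 = 1052; threaded value p + q = 1053; c = 6; total draws C(14,6) = 3003; favorable C(12,6) = 924; P = 4/13; answer 4/13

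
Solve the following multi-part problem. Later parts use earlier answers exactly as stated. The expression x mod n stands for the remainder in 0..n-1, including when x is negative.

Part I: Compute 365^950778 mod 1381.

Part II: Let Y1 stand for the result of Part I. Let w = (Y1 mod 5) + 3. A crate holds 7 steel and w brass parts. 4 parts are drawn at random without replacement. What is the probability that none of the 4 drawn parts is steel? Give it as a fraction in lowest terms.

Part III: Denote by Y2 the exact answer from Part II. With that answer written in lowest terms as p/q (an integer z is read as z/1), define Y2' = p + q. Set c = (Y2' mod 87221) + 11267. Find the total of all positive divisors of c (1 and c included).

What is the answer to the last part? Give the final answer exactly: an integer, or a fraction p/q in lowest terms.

Part I: squarings mod 1381: 365^1=365, 365^2=649, 365^4=1377, 365^8=16, 365^16=256, 365^32=629, 365^64=675, 365^128=1276, 365^256=1358, 365^512=529, 365^1024=879, 365^2048=662, 365^4096=467, 365^8192=1272, 365^16384=833, 365^32768=627, 365^65536=925, 365^131072=786, 365^262144=489, 365^524288=208; 365^950778 = 365^2 * 365^8 * 365^16 * 365^32 * 365^64 * 365^128 * 365^256 * 365^32768 * 365^131072 * 365^262144 * 365^524288 = 644 (mod 1381); answer 644
Part II: Y1 = 644; w = 7; total draws C(14,4) = 1001; favorable C(7,4) = 35; P = 5/143; answer 5/143
Part III: Y2 = 5/143; threaded value p + q = 148; c = 11415; 11415 = 3 * 5 * 761; sigma = (1 + 3) * (1 + 5) * (1 + 761) = 4 * 6 * 762 = 18288; answer 18288

18288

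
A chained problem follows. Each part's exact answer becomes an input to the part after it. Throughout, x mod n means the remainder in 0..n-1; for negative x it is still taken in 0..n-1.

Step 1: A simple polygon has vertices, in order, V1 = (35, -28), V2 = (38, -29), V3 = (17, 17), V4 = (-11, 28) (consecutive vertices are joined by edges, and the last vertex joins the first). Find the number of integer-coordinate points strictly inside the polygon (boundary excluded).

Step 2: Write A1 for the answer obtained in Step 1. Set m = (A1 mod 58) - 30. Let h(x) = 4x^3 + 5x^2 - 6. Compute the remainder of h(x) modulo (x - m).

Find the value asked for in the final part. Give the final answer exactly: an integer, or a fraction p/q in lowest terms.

-40178

Step 1: cross terms: (35*-29 - 38*-28)=49, (38*17 - 17*-29)=1139, (17*28 - -11*17)=663, (-11*-28 - 35*28)=-672; twice the area = |1179| = 1179; area = 1179/2; boundary points = 1 + 1 + 1 + 2 = 5; strictly interior points = area - boundary/2 + 1 = 588; answer 588
Step 2: A1 = 588; m = -22; remainder = value at the root: 4*(-22)^3 + 5*(-22)^2 - 6 = (-42592) + (2420) + (-6) = -40178; answer -40178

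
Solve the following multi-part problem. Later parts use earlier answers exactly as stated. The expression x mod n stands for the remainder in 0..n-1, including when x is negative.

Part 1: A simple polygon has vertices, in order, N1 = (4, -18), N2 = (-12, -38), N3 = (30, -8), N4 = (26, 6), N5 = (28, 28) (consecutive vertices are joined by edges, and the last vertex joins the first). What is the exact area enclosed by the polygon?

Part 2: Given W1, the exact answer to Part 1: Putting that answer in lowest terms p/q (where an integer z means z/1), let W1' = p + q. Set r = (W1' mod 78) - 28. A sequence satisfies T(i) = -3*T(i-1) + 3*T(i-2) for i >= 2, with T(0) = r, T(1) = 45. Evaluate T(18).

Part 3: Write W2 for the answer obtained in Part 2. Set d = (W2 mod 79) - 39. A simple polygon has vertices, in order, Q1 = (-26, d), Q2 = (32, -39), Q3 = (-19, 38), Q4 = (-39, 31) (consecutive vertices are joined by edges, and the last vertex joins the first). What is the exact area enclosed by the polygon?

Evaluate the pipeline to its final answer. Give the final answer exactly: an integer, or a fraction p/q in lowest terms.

Part 1: cross terms: (4*-38 - -12*-18)=-368, (-12*-8 - 30*-38)=1236, (30*6 - 26*-8)=388, (26*28 - 28*6)=560, (28*-18 - 4*28)=-616; twice the area = |1200| = 1200; area = 600; answer 600
Part 2: W1 = 600; threaded value p + q = 601; r = 27; T(2) = -3*(45) + 3*(27) = -54; iterating: T(2)=-54, T(3)=297, T(4)=-1053, T(5)=4050, T(6)=-15309, T(7)=58077, T(8)=-220158, T(9)=834705, T(10)=-3164589, T(11)=11997882, T(12)=-45487413, T(13)=172455885, T(14)=-653829894, T(15)=2478857337, T(16)=-9398061693, T(17)=35630757090, T(18)=-135086456349; answer -135086456349
Part 3: W2 = -135086456349; d = -12; cross terms: (-26*-39 - 32*-12)=1398, (32*38 - -19*-39)=475, (-19*31 - -39*38)=893, (-39*-12 - -26*31)=1274; twice the area = |4040| = 4040; area = 2020; answer 2020

2020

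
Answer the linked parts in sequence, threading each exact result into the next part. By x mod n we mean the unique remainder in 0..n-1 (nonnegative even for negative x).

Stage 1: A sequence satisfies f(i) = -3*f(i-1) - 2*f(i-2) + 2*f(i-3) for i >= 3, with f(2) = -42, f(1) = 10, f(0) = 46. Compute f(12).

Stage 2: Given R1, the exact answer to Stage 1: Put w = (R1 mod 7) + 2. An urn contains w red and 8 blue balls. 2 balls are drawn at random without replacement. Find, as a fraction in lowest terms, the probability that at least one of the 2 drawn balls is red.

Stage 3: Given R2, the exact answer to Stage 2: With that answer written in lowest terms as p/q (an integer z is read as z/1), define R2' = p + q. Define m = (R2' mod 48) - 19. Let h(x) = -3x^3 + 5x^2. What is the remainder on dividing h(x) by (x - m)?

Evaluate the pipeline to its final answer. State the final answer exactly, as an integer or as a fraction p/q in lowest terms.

Stage 1: f(3) = -3*(-42) - 2*(10) + 2*(46) = 198; iterating: f(3)=198, f(4)=-490, f(5)=990, f(6)=-1594, f(7)=1822, f(8)=-298, f(9)=-5938, f(10)=22054, f(11)=-54882, f(12)=108662; answer 108662
Stage 2: R1 = 108662; w = 3; total draws C(11,2) = 55; complement C(8,2) = 28; favorable 55 - 28 = 27; P = 27/55; answer 27/55
Stage 3: R2 = 27/55; threaded value p + q = 82; m = 15; remainder = value at the root: -3*(15)^3 + 5*(15)^2 = (-10125) + (1125) = -9000; answer -9000

-9000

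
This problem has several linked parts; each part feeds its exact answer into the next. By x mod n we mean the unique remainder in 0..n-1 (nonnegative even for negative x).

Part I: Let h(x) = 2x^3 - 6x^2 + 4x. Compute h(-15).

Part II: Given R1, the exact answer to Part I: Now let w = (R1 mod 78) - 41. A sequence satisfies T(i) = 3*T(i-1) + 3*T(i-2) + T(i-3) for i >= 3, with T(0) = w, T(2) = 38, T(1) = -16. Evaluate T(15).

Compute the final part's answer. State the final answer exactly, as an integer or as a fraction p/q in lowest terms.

705566479

Part I: 2*(-15)^3 - 6*(-15)^2 + 4*(-15)^1 = (-6750) + (-1350) + (-60) = -8160; answer -8160
Part II: R1 = -8160; w = -11; T(3) = 3*(38) + 3*(-16) + 1*(-11) = 55; iterating: T(3)=55, T(4)=263, T(5)=992, T(6)=3820, T(7)=14699, T(8)=56549, T(9)=217564, T(10)=837038, T(11)=3220355, T(12)=12389743, T(13)=47667332, T(14)=183391580, T(15)=705566479; answer 705566479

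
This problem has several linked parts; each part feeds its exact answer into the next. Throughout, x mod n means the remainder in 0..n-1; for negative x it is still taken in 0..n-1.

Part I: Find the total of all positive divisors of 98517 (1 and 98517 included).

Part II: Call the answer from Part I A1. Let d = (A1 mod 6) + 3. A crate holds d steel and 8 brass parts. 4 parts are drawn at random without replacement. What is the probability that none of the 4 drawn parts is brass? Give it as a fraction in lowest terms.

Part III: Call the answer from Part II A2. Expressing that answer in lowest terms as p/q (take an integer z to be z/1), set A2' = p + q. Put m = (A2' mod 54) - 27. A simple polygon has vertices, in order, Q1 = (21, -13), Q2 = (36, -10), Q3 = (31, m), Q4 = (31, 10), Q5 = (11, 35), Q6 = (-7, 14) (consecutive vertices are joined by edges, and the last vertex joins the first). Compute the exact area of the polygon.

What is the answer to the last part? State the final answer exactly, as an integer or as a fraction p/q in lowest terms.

Part I: 98517 = 3 * 32839; sigma = (1 + 3) * (1 + 32839) = 4 * 32840 = 131360; answer 131360
Part II: A1 = 131360; d = 5; total draws C(13,4) = 715; favorable C(5,4) = 5; P = 1/143; answer 1/143
Part III: A2 = 1/143; threaded value p + q = 144; m = 9; cross terms: (21*-10 - 36*-13)=258, (36*9 - 31*-10)=634, (31*10 - 31*9)=31, (31*35 - 11*10)=975, (11*14 - -7*35)=399, (-7*-13 - 21*14)=-203; twice the area = |2094| = 2094; area = 1047; answer 1047

1047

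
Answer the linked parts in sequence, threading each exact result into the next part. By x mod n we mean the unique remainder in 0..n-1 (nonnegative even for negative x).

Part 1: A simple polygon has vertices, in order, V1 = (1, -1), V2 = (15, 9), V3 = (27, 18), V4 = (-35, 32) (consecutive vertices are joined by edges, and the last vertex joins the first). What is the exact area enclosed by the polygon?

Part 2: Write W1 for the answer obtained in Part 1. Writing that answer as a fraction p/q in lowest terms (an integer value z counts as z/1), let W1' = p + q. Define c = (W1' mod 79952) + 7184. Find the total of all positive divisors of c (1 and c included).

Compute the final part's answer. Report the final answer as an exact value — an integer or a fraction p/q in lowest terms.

Part 1: cross terms: (1*9 - 15*-1)=24, (15*18 - 27*9)=27, (27*32 - -35*18)=1494, (-35*-1 - 1*32)=3; twice the area = |1548| = 1548; area = 774; answer 774
Part 2: W1 = 774; threaded value p + q = 775; c = 7959; 7959 = 3 * 7 * 379; sigma = (1 + 3) * (1 + 7) * (1 + 379) = 4 * 8 * 380 = 12160; answer 12160

12160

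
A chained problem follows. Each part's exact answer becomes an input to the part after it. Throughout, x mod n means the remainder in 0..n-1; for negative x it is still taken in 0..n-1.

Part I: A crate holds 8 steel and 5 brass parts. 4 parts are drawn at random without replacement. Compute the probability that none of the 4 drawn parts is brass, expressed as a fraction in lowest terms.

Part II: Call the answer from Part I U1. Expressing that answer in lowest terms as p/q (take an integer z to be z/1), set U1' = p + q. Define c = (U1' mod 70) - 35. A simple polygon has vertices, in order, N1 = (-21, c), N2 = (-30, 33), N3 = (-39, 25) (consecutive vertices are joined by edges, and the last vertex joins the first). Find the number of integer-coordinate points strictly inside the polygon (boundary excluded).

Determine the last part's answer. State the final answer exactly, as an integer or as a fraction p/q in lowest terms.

264

Part I: total draws C(13,4) = 715; favorable C(8,4) = 70; P = 14/143; answer 14/143
Part II: U1 = 14/143; threaded value p + q = 157; c = -18; cross terms: (-21*33 - -30*-18)=-1233, (-30*25 - -39*33)=537, (-39*-18 - -21*25)=1227; twice the area = |531| = 531; area = 531/2; boundary points = 3 + 1 + 1 = 5; strictly interior points = area - boundary/2 + 1 = 264; answer 264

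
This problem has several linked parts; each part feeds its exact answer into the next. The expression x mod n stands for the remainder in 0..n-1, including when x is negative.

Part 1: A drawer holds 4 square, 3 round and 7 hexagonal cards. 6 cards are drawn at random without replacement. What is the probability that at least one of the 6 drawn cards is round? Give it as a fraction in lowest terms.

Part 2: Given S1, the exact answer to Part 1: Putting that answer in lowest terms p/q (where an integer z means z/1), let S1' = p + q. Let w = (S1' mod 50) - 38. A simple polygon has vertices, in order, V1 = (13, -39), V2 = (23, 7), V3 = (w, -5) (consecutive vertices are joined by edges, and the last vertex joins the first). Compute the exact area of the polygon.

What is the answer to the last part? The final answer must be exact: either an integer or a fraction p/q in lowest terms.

Part 1: total draws C(14,6) = 3003; complement C(11,6) = 462; favorable 3003 - 462 = 2541; P = 11/13; answer 11/13
Part 2: S1 = 11/13; threaded value p + q = 24; w = -14; cross terms: (13*7 - 23*-39)=988, (23*-5 - -14*7)=-17, (-14*-39 - 13*-5)=611; twice the area = |1582| = 1582; area = 791; answer 791

791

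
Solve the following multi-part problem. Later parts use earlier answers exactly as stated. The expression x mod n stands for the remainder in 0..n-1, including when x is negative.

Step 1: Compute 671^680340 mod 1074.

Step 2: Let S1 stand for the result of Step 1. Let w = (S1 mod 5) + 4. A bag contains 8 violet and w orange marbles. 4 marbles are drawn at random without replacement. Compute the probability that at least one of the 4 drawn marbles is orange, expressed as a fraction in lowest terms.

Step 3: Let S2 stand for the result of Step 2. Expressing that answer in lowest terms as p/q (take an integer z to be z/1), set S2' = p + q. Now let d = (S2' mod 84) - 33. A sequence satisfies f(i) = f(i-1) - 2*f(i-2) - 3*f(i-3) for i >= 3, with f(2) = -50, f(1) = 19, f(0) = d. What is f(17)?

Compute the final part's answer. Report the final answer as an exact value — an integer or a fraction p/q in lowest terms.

Step 1: squarings mod 1074: 671^1=671, 671^2=235, 671^4=451, 671^8=415, 671^16=385, 671^32=13, 671^64=169, 671^128=637, 671^256=871, 671^512=397, 671^1024=805, 671^2048=403, 671^4096=235, 671^8192=451, 671^16384=415, 671^32768=385, 671^65536=13, 671^131072=169, 671^262144=637, 671^524288=871; 671^680340 = 671^4 * 671^16 * 671^128 * 671^256 * 671^8192 * 671^16384 * 671^131072 * 671^524288 = 823 (mod 1074); answer 823
Step 2: S1 = 823; w = 7; total draws C(15,4) = 1365; complement C(8,4) = 70; favorable 1365 - 70 = 1295; P = 37/39; answer 37/39
Step 3: S2 = 37/39; threaded value p + q = 76; d = 43; f(3) = 1*(-50) - 2*(19) - 3*(43) = -217; iterating: f(3)=-217, f(4)=-174, f(5)=410, f(6)=1409, f(7)=1111, f(8)=-2937, f(9)=-9386, f(10)=-6845, f(11)=20738, f(12)=62586, f(13)=41645, f(14)=-145741, f(15)=-416789, f(16)=-250242, f(17)=1020559; answer 1020559

1020559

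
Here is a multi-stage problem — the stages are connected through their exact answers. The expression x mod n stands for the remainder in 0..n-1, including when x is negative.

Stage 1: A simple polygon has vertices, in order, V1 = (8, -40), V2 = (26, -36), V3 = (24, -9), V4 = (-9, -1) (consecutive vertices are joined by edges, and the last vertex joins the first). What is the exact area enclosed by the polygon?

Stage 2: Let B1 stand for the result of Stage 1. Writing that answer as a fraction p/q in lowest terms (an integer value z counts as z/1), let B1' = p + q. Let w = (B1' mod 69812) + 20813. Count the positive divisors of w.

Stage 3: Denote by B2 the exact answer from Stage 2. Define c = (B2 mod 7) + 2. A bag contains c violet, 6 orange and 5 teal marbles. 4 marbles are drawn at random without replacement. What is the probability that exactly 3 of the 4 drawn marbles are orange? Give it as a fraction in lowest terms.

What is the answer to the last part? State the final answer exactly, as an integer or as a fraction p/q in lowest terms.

4/51

Stage 1: cross terms: (8*-36 - 26*-40)=752, (26*-9 - 24*-36)=630, (24*-1 - -9*-9)=-105, (-9*-40 - 8*-1)=368; twice the area = |1645| = 1645; area = 1645/2; answer 1645/2
Stage 2: B1 = 1645/2; threaded value p + q = 1647; w = 22460; 22460 = 2^2 * 5 * 1123; number of divisors = (2+1) * (1+1) * (1+1) = 12; answer 12
Stage 3: B2 = 12; c = 7; total draws C(18,4) = 3060; favorable C(6,3)*C(12,1) = 240; P = 4/51; answer 4/51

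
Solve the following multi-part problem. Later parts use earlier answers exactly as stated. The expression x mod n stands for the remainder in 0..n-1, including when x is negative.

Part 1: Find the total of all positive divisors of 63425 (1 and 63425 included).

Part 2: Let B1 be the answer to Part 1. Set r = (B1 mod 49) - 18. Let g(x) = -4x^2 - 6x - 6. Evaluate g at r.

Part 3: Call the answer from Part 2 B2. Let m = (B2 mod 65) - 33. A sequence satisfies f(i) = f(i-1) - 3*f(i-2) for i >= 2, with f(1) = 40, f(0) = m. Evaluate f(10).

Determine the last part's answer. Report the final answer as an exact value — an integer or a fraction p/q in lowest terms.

Part 1: 63425 = 5^2 * 43 * 59; sigma = (1 + 5 + 25) * (1 + 43) * (1 + 59) = 31 * 44 * 60 = 81840; answer 81840
Part 2: B1 = 81840; r = -8; -4*(-8)^2 - 6*(-8)^1 - 6 = (-256) + (48) + (-6) = -214; answer -214
Part 3: B2 = -214; m = 13; f(2) = 1*(40) - 3*(13) = 1; iterating: f(2)=1, f(3)=-119, f(4)=-122, f(5)=235, f(6)=601, f(7)=-104, f(8)=-1907, f(9)=-1595, f(10)=4126; answer 4126

4126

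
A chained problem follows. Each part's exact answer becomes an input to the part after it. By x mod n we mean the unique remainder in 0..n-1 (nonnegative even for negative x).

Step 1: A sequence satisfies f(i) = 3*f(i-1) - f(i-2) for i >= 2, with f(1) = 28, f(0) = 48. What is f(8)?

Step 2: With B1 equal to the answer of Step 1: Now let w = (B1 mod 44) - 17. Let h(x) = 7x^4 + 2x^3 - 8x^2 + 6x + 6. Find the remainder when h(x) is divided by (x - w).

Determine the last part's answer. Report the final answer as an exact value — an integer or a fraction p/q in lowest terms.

Step 1: f(2) = 3*(28) - 1*(48) = 36; iterating: f(2)=36, f(3)=80, f(4)=204, f(5)=532, f(6)=1392, f(7)=3644, f(8)=9540; answer 9540
Step 2: B1 = 9540; w = 19; remainder = value at the root: 7*(19)^4 + 2*(19)^3 - 8*(19)^2 + 6*(19)^1 + 6 = (912247) + (13718) + (-2888) + (114) + (6) = 923197; answer 923197

923197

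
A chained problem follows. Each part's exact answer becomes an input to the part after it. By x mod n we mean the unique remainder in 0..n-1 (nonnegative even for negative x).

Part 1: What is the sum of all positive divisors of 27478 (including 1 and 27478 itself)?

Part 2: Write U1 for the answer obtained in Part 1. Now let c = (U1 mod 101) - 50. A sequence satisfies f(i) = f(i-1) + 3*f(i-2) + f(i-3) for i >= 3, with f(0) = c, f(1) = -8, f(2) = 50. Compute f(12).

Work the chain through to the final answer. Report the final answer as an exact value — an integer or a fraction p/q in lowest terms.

165485

Part 1: 27478 = 2 * 11 * 1249; sigma = (1 + 2) * (1 + 11) * (1 + 1249) = 3 * 12 * 1250 = 45000; answer 45000
Part 2: U1 = 45000; c = 5; f(3) = 1*(50) + 3*(-8) + 1*(5) = 31; iterating: f(3)=31, f(4)=173, f(5)=316, f(6)=866, f(7)=1987, f(8)=4901, f(9)=11728, f(10)=28418, f(11)=68503, f(12)=165485; answer 165485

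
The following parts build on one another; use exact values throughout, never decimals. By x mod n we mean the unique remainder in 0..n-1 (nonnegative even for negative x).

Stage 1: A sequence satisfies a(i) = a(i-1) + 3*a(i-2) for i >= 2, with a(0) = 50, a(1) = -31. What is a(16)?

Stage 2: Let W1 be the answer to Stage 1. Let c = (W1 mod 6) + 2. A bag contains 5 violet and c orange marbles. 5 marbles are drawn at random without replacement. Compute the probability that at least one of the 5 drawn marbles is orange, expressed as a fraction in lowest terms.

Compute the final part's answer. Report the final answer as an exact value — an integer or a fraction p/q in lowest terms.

Stage 1: a(2) = 1*(-31) + 3*(50) = 119; iterating: a(2)=119, a(3)=26, a(4)=383, a(5)=461, a(6)=1610, a(7)=2993, a(8)=7823, a(9)=16802, a(10)=40271, a(11)=90677, a(12)=211490, a(13)=483521, a(14)=1117991, a(15)=2568554, a(16)=5922527; answer 5922527
Stage 2: W1 = 5922527; c = 7; total draws C(12,5) = 792; complement C(5,5) = 1; favorable 792 - 1 = 791; P = 791/792; answer 791/792

791/792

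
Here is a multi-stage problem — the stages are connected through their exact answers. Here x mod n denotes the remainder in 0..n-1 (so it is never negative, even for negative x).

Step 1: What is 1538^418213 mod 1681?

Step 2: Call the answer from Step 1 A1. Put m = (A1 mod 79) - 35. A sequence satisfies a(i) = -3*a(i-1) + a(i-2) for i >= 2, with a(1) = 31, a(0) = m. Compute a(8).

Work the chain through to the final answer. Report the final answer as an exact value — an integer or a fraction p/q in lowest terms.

Step 1: squarings mod 1681: 1538^1=1538, 1538^2=277, 1538^4=1084, 1538^8=37, 1538^16=1369, 1538^32=1527, 1538^64=182, 1538^128=1185, 1538^256=590, 1538^512=133, 1538^1024=879, 1538^2048=1062, 1538^4096=1574, 1538^8192=1363, 1538^16384=264, 1538^32768=775, 1538^65536=508, 1538^131072=871, 1538^262144=510; 1538^418213 = 1538^1 * 1538^4 * 1538^32 * 1538^128 * 1538^256 * 1538^8192 * 1538^16384 * 1538^131072 * 1538^262144 = 128 (mod 1681); answer 128
Step 2: A1 = 128; m = 14; a(2) = -3*(31) + 1*(14) = -79; iterating: a(2)=-79, a(3)=268, a(4)=-883, a(5)=2917, a(6)=-9634, a(7)=31819, a(8)=-105091; answer -105091

-105091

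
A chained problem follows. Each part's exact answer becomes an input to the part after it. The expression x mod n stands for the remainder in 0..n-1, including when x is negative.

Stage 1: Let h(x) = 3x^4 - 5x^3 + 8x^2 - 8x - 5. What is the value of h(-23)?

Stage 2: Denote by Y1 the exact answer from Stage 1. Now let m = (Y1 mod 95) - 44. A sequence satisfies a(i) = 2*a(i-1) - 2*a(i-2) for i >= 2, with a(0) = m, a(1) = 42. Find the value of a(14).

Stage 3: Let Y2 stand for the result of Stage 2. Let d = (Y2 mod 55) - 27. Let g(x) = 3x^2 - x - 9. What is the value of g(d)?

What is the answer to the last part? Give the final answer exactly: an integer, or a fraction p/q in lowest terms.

Stage 1: 3*(-23)^4 - 5*(-23)^3 + 8*(-23)^2 - 8*(-23)^1 - 5 = (839523) + (60835) + (4232) + (184) + (-5) = 904769; answer 904769
Stage 2: Y1 = 904769; m = 40; a(2) = 2*(42) - 2*(40) = 4; iterating: a(2)=4, a(3)=-76, a(4)=-160, a(5)=-168, a(6)=-16, a(7)=304, a(8)=640, a(9)=672, a(10)=64, a(11)=-1216, a(12)=-2560, a(13)=-2688, a(14)=-256; answer -256
Stage 3: Y2 = -256; d = -8; 3*(-8)^2 - 1*(-8)^1 - 9 = (192) + (8) + (-9) = 191; answer 191

191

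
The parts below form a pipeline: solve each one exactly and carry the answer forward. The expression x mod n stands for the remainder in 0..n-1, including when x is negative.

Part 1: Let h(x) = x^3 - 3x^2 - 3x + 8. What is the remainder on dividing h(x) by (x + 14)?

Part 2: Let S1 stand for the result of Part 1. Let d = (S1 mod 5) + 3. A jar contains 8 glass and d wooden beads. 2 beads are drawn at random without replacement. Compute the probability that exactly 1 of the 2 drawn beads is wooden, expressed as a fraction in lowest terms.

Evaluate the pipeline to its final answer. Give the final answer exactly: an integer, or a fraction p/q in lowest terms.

48/91

Part 1: remainder = value at the root: 1*(-14)^3 - 3*(-14)^2 - 3*(-14)^1 + 8 = (-2744) + (-588) + (42) + (8) = -3282; answer -3282
Part 2: S1 = -3282; d = 6; total draws C(14,2) = 91; favorable C(6,1)*C(8,1) = 48; P = 48/91; answer 48/91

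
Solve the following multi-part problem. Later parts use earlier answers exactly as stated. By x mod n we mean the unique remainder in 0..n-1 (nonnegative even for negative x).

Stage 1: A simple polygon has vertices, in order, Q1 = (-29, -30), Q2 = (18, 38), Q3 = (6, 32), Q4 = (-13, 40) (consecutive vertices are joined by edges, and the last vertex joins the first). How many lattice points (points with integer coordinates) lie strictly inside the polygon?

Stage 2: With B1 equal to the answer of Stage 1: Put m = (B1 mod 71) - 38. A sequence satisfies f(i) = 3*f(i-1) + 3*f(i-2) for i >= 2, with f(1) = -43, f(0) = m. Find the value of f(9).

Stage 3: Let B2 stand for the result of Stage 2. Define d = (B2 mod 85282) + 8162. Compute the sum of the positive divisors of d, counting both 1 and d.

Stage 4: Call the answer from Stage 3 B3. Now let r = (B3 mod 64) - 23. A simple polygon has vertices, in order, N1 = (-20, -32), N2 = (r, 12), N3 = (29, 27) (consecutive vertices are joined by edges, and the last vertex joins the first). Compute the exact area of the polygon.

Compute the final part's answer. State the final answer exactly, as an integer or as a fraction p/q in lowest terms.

91/2

Stage 1: cross terms: (-29*38 - 18*-30)=-562, (18*32 - 6*38)=348, (6*40 - -13*32)=656, (-13*-30 - -29*40)=1550; twice the area = |1992| = 1992; area = 996; boundary points = 1 + 6 + 1 + 2 = 10; strictly interior points = area - boundary/2 + 1 = 992; answer 992
Stage 2: B1 = 992; m = 31; f(2) = 3*(-43) + 3*(31) = -36; iterating: f(2)=-36, f(3)=-237, f(4)=-819, f(5)=-3168, f(6)=-11961, f(7)=-45387, f(8)=-172044, f(9)=-652293; answer -652293
Stage 3: B2 = -652293; d = 38125; 38125 = 5^4 * 61; sigma = (1 + 5 + 25 + 125 + 625) * (1 + 61) = 781 * 62 = 48422; answer 48422
Stage 4: B3 = 48422; r = 15; cross terms: (-20*12 - 15*-32)=240, (15*27 - 29*12)=57, (29*-32 - -20*27)=-388; twice the area = |-91| = 91; area = 91/2; answer 91/2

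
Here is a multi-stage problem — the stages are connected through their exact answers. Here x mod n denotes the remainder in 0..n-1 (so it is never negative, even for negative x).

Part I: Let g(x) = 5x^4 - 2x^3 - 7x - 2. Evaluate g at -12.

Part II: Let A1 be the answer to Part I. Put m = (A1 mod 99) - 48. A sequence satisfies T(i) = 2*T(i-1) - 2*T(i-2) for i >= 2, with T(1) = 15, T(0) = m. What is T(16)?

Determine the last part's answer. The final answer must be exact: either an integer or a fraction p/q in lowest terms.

-12032

Part I: 5*(-12)^4 - 2*(-12)^3 - 7*(-12)^1 - 2 = (103680) + (3456) + (84) + (-2) = 107218; answer 107218
Part II: A1 = 107218; m = -47; T(2) = 2*(15) - 2*(-47) = 124; iterating: T(2)=124, T(3)=218, T(4)=188, T(5)=-60, T(6)=-496, T(7)=-872, T(8)=-752, T(9)=240, T(10)=1984, T(11)=3488, T(12)=3008, T(13)=-960, T(14)=-7936, T(15)=-13952, T(16)=-12032; answer -12032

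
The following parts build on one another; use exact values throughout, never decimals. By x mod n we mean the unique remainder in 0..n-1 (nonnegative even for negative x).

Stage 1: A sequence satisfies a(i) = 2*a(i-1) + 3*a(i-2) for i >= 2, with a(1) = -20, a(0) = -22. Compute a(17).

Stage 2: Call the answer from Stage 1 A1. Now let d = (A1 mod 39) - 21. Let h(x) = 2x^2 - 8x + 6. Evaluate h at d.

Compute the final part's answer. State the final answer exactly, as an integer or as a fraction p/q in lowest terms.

240

Stage 1: a(2) = 2*(-20) + 3*(-22) = -106; iterating: a(2)=-106, a(3)=-272, a(4)=-862, a(5)=-2540, a(6)=-7666, a(7)=-22952, a(8)=-68902, a(9)=-206660, a(10)=-620026, a(11)=-1860032, a(12)=-5580142, a(13)=-16740380, a(14)=-50221186, a(15)=-150663512, a(16)=-451990582, a(17)=-1355971700; answer -1355971700
Stage 2: A1 = -1355971700; d = 13; 2*(13)^2 - 8*(13)^1 + 6 = (338) + (-104) + (6) = 240; answer 240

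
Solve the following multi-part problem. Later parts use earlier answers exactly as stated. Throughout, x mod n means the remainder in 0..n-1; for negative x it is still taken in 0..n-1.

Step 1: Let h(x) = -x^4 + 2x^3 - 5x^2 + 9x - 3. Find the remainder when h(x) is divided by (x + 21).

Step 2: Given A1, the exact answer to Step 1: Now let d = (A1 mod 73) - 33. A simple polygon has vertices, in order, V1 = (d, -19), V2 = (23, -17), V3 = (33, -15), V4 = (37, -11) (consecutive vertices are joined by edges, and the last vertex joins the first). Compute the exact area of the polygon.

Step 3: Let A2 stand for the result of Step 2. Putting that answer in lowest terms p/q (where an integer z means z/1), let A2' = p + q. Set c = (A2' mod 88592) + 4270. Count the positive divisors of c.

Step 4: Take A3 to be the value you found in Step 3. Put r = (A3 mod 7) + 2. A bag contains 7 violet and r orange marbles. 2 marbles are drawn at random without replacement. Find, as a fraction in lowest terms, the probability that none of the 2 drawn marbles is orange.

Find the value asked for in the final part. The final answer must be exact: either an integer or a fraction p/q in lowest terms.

1/5

Step 1: remainder = value at the root: -1*(-21)^4 + 2*(-21)^3 - 5*(-21)^2 + 9*(-21)^1 - 3 = (-194481) + (-18522) + (-2205) + (-189) + (-3) = -215400; answer -215400
Step 2: A1 = -215400; d = -10; cross terms: (-10*-17 - 23*-19)=607, (23*-15 - 33*-17)=216, (33*-11 - 37*-15)=192, (37*-19 - -10*-11)=-813; twice the area = |202| = 202; area = 101; answer 101
Step 3: A2 = 101; threaded value p + q = 102; c = 4372; 4372 = 2^2 * 1093; number of divisors = (2+1) * (1+1) = 6; answer 6
Step 4: A3 = 6; r = 8; total draws C(15,2) = 105; favorable C(7,2) = 21; P = 1/5; answer 1/5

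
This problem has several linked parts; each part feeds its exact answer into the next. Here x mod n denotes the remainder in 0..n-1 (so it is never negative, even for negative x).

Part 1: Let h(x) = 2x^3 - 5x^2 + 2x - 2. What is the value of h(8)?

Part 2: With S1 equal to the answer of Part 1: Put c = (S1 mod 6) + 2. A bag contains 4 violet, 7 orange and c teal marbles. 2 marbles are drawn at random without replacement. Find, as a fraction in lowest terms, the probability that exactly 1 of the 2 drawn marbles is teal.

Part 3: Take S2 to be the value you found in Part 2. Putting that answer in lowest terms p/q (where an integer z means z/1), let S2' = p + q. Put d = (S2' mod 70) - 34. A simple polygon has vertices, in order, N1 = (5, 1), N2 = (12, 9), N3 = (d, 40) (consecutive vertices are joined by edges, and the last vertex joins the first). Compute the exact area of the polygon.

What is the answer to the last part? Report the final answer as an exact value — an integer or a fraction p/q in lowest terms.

337/2

Part 1: 2*(8)^3 - 5*(8)^2 + 2*(8)^1 - 2 = (1024) + (-320) + (16) + (-2) = 718; answer 718
Part 2: S1 = 718; c = 6; total draws C(17,2) = 136; favorable C(6,1)*C(11,1) = 66; P = 33/68; answer 33/68
Part 3: S2 = 33/68; threaded value p + q = 101; d = -3; cross terms: (5*9 - 12*1)=33, (12*40 - -3*9)=507, (-3*1 - 5*40)=-203; twice the area = |337| = 337; area = 337/2; answer 337/2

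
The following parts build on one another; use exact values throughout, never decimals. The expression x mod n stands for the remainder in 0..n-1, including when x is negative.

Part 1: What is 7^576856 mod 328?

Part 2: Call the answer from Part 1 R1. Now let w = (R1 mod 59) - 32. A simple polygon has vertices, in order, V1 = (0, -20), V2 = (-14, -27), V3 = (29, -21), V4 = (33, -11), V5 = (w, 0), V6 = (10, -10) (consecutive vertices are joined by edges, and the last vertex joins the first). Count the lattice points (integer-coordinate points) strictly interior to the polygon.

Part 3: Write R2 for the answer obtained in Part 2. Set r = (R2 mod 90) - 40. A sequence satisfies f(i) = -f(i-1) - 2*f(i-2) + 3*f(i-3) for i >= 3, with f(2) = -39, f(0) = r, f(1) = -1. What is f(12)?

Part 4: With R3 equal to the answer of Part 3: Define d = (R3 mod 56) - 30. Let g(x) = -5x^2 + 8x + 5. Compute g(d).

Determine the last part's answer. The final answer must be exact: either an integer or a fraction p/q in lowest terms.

-944

Part 1: squarings mod 328: 7^1=7, 7^2=49, 7^4=105, 7^8=201, 7^16=57, 7^32=297, 7^64=305, 7^128=201, 7^256=57, 7^512=297, 7^1024=305, 7^2048=201, 7^4096=57, 7^8192=297, 7^16384=305, 7^32768=201, 7^65536=57, 7^131072=297, 7^262144=305, 7^524288=201; 7^576856 = 7^8 * 7^16 * 7^64 * 7^256 * 7^1024 * 7^2048 * 7^16384 * 7^32768 * 7^524288 = 57 (mod 328); answer 57
Part 2: R1 = 57; w = 25; cross terms: (0*-27 - -14*-20)=-280, (-14*-21 - 29*-27)=1077, (29*-11 - 33*-21)=374, (33*0 - 25*-11)=275, (25*-10 - 10*0)=-250, (10*-20 - 0*-10)=-200; twice the area = |996| = 996; area = 498; boundary points = 7 + 1 + 2 + 1 + 5 + 10 = 26; strictly interior points = area - boundary/2 + 1 = 486; answer 486
Part 3: R2 = 486; r = -4; f(3) = -1*(-39) - 2*(-1) + 3*(-4) = 29; iterating: f(3)=29, f(4)=46, f(5)=-221, f(6)=216, f(7)=364, f(8)=-1459, f(9)=1379, f(10)=2631, f(11)=-9766, f(12)=8641; answer 8641
Part 4: R3 = 8641; d = -13; -5*(-13)^2 + 8*(-13)^1 + 5 = (-845) + (-104) + (5) = -944; answer -944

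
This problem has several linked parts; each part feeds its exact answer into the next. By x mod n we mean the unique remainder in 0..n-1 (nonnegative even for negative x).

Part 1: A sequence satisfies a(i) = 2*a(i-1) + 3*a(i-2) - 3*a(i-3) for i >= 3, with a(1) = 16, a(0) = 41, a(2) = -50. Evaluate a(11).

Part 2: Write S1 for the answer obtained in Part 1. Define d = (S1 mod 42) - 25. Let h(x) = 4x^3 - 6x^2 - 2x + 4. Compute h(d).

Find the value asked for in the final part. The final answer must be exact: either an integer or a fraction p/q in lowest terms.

Part 1: a(3) = 2*(-50) + 3*(16) - 3*(41) = -175; iterating: a(3)=-175, a(4)=-548, a(5)=-1471, a(6)=-4061, a(7)=-10891, a(8)=-29552, a(9)=-79594, a(10)=-215171, a(11)=-580468; answer -580468
Part 2: S1 = -580468; d = -11; 4*(-11)^3 - 6*(-11)^2 - 2*(-11)^1 + 4 = (-5324) + (-726) + (22) + (4) = -6024; answer -6024

-6024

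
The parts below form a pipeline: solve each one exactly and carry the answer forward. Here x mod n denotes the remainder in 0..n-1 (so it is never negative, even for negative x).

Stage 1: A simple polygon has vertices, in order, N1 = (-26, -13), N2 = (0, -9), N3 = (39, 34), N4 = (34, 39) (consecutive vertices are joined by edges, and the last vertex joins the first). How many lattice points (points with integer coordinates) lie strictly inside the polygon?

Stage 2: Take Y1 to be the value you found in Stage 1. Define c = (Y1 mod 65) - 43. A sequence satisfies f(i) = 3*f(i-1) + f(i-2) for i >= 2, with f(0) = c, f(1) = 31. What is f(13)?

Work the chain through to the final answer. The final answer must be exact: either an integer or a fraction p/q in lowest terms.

46908391

Stage 1: cross terms: (-26*-9 - 0*-13)=234, (0*34 - 39*-9)=351, (39*39 - 34*34)=365, (34*-13 - -26*39)=572; twice the area = |1522| = 1522; area = 761; boundary points = 2 + 1 + 5 + 4 = 12; strictly interior points = area - boundary/2 + 1 = 756; answer 756
Stage 2: Y1 = 756; c = -2; f(2) = 3*(31) + 1*(-2) = 91; iterating: f(2)=91, f(3)=304, f(4)=1003, f(5)=3313, f(6)=10942, f(7)=36139, f(8)=119359, f(9)=394216, f(10)=1302007, f(11)=4300237, f(12)=14202718, f(13)=46908391; answer 46908391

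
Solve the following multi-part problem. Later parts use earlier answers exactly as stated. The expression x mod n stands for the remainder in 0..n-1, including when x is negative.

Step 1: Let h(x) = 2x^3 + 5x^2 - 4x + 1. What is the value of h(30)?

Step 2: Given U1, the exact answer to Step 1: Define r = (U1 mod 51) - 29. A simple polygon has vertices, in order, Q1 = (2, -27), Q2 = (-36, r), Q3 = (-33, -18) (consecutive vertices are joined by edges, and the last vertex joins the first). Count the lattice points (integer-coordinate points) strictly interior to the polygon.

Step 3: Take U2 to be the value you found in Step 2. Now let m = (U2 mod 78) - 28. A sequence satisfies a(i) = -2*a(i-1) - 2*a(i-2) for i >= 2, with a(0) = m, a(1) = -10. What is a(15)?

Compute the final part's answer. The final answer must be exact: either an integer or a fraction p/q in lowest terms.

-4608

Step 1: 2*(30)^3 + 5*(30)^2 - 4*(30)^1 + 1 = (54000) + (4500) + (-120) + (1) = 58381; answer 58381
Step 2: U1 = 58381; r = 8; cross terms: (2*8 - -36*-27)=-956, (-36*-18 - -33*8)=912, (-33*-27 - 2*-18)=927; twice the area = |883| = 883; area = 883/2; boundary points = 1 + 1 + 1 = 3; strictly interior points = area - boundary/2 + 1 = 441; answer 441
Step 3: U2 = 441; m = 23; a(2) = -2*(-10) - 2*(23) = -26; iterating: a(2)=-26, a(3)=72, a(4)=-92, a(5)=40, a(6)=104, a(7)=-288, a(8)=368, a(9)=-160, a(10)=-416, a(11)=1152, a(12)=-1472, a(13)=640, a(14)=1664, a(15)=-4608; answer -4608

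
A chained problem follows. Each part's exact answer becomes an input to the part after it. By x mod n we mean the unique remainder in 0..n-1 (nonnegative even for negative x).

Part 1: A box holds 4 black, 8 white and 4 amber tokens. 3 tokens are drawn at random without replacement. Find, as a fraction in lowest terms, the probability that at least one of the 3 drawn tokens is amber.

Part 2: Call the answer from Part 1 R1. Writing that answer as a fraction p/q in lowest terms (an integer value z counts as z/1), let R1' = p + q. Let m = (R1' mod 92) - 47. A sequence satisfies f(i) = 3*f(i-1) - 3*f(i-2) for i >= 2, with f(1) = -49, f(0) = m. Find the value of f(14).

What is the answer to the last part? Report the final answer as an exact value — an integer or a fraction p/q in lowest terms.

-102789

Part 1: total draws C(16,3) = 560; complement C(12,3) = 220; favorable 560 - 220 = 340; P = 17/28; answer 17/28
Part 2: R1 = 17/28; threaded value p + q = 45; m = -2; f(2) = 3*(-49) - 3*(-2) = -141; iterating: f(2)=-141, f(3)=-276, f(4)=-405, f(5)=-387, f(6)=54, f(7)=1323, f(8)=3807, f(9)=7452, f(10)=10935, f(11)=10449, f(12)=-1458, f(13)=-35721, f(14)=-102789; answer -102789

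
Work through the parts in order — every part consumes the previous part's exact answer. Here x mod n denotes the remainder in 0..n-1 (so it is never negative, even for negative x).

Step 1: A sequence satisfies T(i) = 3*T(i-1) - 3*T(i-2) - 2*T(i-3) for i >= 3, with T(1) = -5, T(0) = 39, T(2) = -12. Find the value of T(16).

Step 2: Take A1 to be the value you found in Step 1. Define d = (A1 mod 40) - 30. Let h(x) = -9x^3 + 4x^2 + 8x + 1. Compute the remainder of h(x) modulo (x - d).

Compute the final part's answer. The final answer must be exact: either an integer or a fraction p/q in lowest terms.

-2834

Step 1: T(3) = 3*(-12) - 3*(-5) - 2*(39) = -99; iterating: T(3)=-99, T(4)=-251, T(5)=-432, T(6)=-345, T(7)=763, T(8)=4188, T(9)=10965, T(10)=18805, T(11)=15144, T(12)=-32913, T(13)=-181781, T(14)=-476892, T(15)=-819507, T(16)=-664283; answer -664283
Step 2: A1 = -664283; d = 7; remainder = value at the root: -9*(7)^3 + 4*(7)^2 + 8*(7)^1 + 1 = (-3087) + (196) + (56) + (1) = -2834; answer -2834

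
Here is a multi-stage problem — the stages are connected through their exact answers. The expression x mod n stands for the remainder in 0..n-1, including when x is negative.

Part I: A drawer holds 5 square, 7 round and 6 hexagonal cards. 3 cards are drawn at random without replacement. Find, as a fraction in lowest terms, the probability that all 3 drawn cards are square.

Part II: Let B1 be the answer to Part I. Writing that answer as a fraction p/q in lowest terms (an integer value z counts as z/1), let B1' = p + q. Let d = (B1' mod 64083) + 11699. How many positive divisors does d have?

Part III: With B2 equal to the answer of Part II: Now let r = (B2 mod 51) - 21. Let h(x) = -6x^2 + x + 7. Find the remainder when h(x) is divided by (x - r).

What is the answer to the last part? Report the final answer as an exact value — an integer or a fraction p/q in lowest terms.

-730

Part I: total draws C(18,3) = 816; favorable C(5,3) = 10; P = 5/408; answer 5/408
Part II: B1 = 5/408; threaded value p + q = 413; d = 12112; 12112 = 2^4 * 757; number of divisors = (4+1) * (1+1) = 10; answer 10
Part III: B2 = 10; r = -11; remainder = value at the root: -6*(-11)^2 + 1*(-11)^1 + 7 = (-726) + (-11) + (7) = -730; answer -730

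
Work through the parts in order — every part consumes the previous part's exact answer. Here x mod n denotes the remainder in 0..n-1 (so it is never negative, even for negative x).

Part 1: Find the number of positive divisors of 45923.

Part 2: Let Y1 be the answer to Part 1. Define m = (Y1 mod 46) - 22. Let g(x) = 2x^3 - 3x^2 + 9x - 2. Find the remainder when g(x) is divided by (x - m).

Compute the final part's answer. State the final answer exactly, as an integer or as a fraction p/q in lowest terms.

-12800

Part 1: 45923 = 19 * 2417; number of divisors = (1+1) * (1+1) = 4; answer 4
Part 2: Y1 = 4; m = -18; remainder = value at the root: 2*(-18)^3 - 3*(-18)^2 + 9*(-18)^1 - 2 = (-11664) + (-972) + (-162) + (-2) = -12800; answer -12800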